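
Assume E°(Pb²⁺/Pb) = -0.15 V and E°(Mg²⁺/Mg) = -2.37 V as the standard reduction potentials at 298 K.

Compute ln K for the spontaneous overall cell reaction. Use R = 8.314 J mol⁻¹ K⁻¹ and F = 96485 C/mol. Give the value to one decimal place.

Cathode: Pb²⁺/Pb; anode: Mg²⁺/Mg. E°cell = (-0.15) − (-2.37) = +2.22 V, with n = 2.
ΔG° = −nFE° = −RT ln K, so ln K = nFE°/(RT) = (2)(96485)(+2.22) / ((8.314)(298)) = 172.909.

172.9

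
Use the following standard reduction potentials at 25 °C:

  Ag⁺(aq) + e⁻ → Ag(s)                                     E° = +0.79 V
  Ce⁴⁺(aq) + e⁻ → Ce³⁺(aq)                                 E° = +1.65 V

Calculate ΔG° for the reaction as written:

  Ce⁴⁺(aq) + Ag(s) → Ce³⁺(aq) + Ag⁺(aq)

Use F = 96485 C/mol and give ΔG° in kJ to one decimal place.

-83.0 kJ

As written, Ce⁴⁺/Ce³⁺ is reduced (cathode) and Ag⁺/Ag is oxidised (anode), so E°cell = (+1.65) − (+0.79) = +0.86 V.
Balancing electrons gives n = 1.
ΔG° = −nFE° = −(1)(96485)(+0.86) = -82,977 J = -83.0 kJ.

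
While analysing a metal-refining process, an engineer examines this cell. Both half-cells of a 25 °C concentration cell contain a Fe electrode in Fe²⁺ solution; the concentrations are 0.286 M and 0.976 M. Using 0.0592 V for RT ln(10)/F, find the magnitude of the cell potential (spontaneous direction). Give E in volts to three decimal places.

+0.016 V

For a concentration cell E°cell = 0. The 0.976 M side is the cathode (reduction is favoured where [Fe²⁺] is higher).
With n = 2, E = −(0.0592/2) log([Fe²⁺]ₐₙ/[Fe²⁺]꜀ₐₜ) = −(0.0592/2) log(0.286/0.976) = −(0.0592/2)(-0.533) = +0.016 V.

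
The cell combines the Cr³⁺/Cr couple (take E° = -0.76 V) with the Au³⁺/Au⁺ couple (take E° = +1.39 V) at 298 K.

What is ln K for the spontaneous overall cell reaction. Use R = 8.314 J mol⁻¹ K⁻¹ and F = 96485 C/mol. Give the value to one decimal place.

502.4

Cathode: Au³⁺/Au⁺; anode: Cr³⁺/Cr. E°cell = (+1.39) − (-0.76) = +2.15 V, with n = 6.
ΔG° = −nFE° = −RT ln K, so ln K = nFE°/(RT) = (6)(96485)(+2.15) / ((8.314)(298)) = 502.369.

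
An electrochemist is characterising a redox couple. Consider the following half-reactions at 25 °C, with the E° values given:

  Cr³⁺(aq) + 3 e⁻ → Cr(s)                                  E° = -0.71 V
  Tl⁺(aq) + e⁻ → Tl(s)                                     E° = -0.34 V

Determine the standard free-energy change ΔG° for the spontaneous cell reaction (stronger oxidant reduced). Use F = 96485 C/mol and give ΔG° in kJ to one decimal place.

Tl⁺/Tl (E° = -0.34 V) is the cathode; Cr³⁺/Cr (E° = -0.71 V) is the anode, so E°cell = +0.37 V.
Balancing electrons gives n = 3 (lcm of 1 and 3).
ΔG° = −nFE° = −(3)(96485)(+0.37) = -107,098 J = -107.1 kJ.

-107.1 kJ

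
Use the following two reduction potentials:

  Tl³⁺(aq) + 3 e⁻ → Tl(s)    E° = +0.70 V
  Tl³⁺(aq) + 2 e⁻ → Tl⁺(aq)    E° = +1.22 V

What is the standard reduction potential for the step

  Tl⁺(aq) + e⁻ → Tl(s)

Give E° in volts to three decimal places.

-0.340 V

Sequential free energies add, so n₃E°₃ = n₁E°₁ + n₂E°₂.
With n₃ = 3, and the known step contributing 2×(+1.22) V, the unknown satisfies 1·E° = 3×(+0.70) − 2×(+1.22) = -0.340.
E° = -0.340 / 1 = -0.340 V.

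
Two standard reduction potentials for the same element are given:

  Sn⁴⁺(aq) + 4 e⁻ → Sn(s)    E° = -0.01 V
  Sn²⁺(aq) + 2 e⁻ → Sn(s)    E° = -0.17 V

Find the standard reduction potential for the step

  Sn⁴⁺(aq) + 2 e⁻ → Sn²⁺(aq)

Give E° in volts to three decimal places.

+0.150 V

Sequential free energies add, so n₃E°₃ = n₁E°₁ + n₂E°₂.
With n₃ = 4, and the known step contributing 2×(-0.17) V, the unknown satisfies 2·E° = 4×(-0.01) − 2×(-0.17) = +0.300.
E° = +0.300 / 2 = +0.150 V.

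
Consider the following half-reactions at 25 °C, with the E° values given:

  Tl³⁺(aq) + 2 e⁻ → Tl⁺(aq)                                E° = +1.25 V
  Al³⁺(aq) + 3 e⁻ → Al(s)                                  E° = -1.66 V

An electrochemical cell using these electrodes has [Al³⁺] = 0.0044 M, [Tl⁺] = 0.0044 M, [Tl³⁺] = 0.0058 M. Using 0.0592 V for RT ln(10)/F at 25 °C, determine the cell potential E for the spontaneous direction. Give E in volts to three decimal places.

+2.960 V

Tl³⁺/Tl⁺ is the cathode (higher E°), Al³⁺/Al the anode: E°cell = +1.25 − (-1.66) = +2.91 V, n = 6.
Overall: 3 Tl³⁺(aq) + 2 Al(s) → 3 Tl⁺(aq) + 2 Al³⁺(aq)
Q = [Tl⁺]^3·[Al³⁺]^2 / ([Tl³⁺]^3); log Q = -5.073.
E = E° − (0.0592/n) log Q = +2.91 − (0.0592/6)(-5.073) = +2.960 V.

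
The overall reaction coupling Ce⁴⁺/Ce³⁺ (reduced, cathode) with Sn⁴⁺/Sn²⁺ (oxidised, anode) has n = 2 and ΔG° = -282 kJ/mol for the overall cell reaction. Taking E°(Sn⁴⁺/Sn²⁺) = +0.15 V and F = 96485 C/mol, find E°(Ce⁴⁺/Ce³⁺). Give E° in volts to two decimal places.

E°cell = −ΔG°/(nF) = −(-282×10³)/((2)(96485)) = +1.461 V.
Since Ce⁴⁺/Ce³⁺ is the cathode and Sn⁴⁺/Sn²⁺ the anode, E°cell = E°(Ce⁴⁺/Ce³⁺) − E°(Sn⁴⁺/Sn²⁺).
So E°(Ce⁴⁺/Ce³⁺) = E°cell + E°(Sn⁴⁺/Sn²⁺) = +1.461 + (+0.15) = +1.61 V.

+1.61 V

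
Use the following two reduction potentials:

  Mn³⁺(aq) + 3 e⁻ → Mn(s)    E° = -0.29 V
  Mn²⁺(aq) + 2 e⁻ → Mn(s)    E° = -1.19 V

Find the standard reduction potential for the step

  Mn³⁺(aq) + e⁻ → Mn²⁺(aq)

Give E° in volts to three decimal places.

+1.510 V

Sequential free energies add, so n₃E°₃ = n₁E°₁ + n₂E°₂.
With n₃ = 3, and the known step contributing 2×(-1.19) V, the unknown satisfies 1·E° = 3×(-0.29) − 2×(-1.19) = +1.510.
E° = +1.510 / 1 = +1.510 V.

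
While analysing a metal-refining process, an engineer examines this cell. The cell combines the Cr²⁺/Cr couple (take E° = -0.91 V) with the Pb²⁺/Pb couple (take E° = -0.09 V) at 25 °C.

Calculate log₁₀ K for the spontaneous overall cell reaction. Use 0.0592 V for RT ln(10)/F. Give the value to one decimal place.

27.7

Cathode: Pb²⁺/Pb; anode: Cr²⁺/Cr. E°cell = +0.82 V, n = 2.
log K = nE°cell / 0.0592 = (2)(+0.82) / 0.0592 = 27.7.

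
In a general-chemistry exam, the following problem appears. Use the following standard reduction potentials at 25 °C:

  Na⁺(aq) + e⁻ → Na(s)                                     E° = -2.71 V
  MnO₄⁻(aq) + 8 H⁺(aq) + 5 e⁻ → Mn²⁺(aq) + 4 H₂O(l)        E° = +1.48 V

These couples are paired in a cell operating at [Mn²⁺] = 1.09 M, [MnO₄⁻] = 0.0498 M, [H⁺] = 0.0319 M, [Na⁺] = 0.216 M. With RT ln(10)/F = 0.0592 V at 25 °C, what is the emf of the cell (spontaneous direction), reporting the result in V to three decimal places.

+4.072 V

MnO₄⁻/Mn²⁺ is the cathode (higher E°), Na⁺/Na the anode: E°cell = +1.48 − (-2.71) = +4.19 V, n = 5.
Overall: MnO₄⁻(aq) + 8 H⁺(aq) + 5 Na(s) → Mn²⁺(aq) + 4 H₂O(l) + 5 Na⁺(aq)
Q = [Mn²⁺]·[Na⁺]^5 / ([MnO₄⁻]·[H⁺]^8); log Q = 9.982.
E = E° − (0.0592/n) log Q = +4.19 − (0.0592/5)(9.982) = +4.072 V.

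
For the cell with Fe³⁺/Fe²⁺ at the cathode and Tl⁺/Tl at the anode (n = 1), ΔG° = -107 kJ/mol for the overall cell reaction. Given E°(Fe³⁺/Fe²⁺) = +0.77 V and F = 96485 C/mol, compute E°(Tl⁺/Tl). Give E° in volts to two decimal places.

E°cell = −ΔG°/(nF) = −(-107×10³)/((1)(96485)) = +1.109 V.
Since Fe³⁺/Fe²⁺ is the cathode and Tl⁺/Tl the anode, E°cell = E°(Fe³⁺/Fe²⁺) − E°(Tl⁺/Tl).
So E°(Tl⁺/Tl) = E°(Fe³⁺/Fe²⁺) − E°cell = (+0.77) − (+1.109) = -0.34 V.

-0.34 V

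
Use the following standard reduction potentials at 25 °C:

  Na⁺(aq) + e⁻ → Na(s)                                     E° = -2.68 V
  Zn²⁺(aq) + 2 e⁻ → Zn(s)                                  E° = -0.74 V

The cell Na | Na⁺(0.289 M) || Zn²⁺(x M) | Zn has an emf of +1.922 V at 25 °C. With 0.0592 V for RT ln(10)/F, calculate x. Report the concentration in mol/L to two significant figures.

Zn²⁺/Zn is the cathode, Na⁺/Na the anode: E°cell = +1.94 V, n = 2.
Overall reaction: Zn²⁺(aq) + 2 Na(s) → Zn(s) + 2 Na⁺(aq); Q = [Na⁺]^2/[Zn²⁺]^1.
From E = E° − (0.0592/n) log Q: log Q = (E° − E)·n/0.0592 = (+1.94 − (+1.922))·2/0.0592 = 0.6081.
So 1·log[Zn²⁺] = 2·log(0.289) − log Q = -1.0782 − (0.6081) = -1.6863; [Zn²⁺] = 10^(-1.6863) ≈ 0.021 M.

0.021 M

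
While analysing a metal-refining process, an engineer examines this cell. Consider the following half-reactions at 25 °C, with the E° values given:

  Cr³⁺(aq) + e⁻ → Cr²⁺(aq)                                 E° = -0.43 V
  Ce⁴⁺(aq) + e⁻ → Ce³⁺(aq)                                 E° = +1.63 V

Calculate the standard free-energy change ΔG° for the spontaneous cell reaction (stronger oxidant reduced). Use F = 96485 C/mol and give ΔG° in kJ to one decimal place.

Ce⁴⁺/Ce³⁺ (E° = +1.63 V) is the cathode; Cr³⁺/Cr²⁺ (E° = -0.43 V) is the anode, so E°cell = +2.06 V.
Balancing electrons gives n = 1 (lcm of 1 and 1).
ΔG° = −nFE° = −(1)(96485)(+2.06) = -198,759 J = -198.8 kJ.

-198.8 kJ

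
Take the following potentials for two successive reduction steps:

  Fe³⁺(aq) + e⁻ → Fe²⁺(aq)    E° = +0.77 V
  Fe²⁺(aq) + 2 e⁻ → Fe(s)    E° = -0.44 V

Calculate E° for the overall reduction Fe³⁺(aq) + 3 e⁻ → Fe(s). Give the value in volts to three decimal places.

-0.037 V

Standard free energies of sequential steps add: ΔG°₃ = ΔG°₁ + ΔG°₂, so n₃E°₃ = n₁E°₁ + n₂E°₂.
E°₃ = (1×+0.77 + 2×-0.44) / 3 = (-0.110) / 3 = -0.037 V.
Simply averaging or adding the two E° values would be wrong; the electron-weighted sum is required.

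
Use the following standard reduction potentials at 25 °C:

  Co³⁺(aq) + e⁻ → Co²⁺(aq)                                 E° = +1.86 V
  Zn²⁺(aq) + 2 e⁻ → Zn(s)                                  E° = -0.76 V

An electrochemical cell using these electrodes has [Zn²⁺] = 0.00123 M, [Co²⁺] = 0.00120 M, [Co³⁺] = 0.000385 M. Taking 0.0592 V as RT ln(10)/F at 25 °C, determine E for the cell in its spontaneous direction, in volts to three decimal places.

Co³⁺/Co²⁺ is the cathode (higher E°), Zn²⁺/Zn the anode: E°cell = +1.86 − (-0.76) = +2.62 V, n = 2.
Overall: 2 Co³⁺(aq) + Zn(s) → 2 Co²⁺(aq) + Zn²⁺(aq)
Q = [Co²⁺]^2·[Zn²⁺] / ([Co³⁺]^2); log Q = -1.923.
E = E° − (0.0592/n) log Q = +2.62 − (0.0592/2)(-1.923) = +2.677 V.

+2.677 V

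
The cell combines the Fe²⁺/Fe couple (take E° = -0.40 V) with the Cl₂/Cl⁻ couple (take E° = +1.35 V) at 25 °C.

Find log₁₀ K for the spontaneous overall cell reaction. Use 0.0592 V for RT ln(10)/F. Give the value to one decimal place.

59.1

Cathode: Cl₂/Cl⁻; anode: Fe²⁺/Fe. E°cell = +1.75 V, n = 2.
log K = nE°cell / 0.0592 = (2)(+1.75) / 0.0592 = 59.1.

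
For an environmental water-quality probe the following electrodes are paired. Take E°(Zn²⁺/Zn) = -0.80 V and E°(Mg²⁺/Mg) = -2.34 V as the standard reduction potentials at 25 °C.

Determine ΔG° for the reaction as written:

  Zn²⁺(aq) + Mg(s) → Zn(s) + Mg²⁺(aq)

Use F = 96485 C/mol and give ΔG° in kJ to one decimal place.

-297.2 kJ

As written, Zn²⁺/Zn is reduced (cathode) and Mg²⁺/Mg is oxidised (anode), so E°cell = (-0.80) − (-2.34) = +1.54 V.
Balancing electrons gives n = 2.
ΔG° = −nFE° = −(2)(96485)(+1.54) = -297,174 J = -297.2 kJ.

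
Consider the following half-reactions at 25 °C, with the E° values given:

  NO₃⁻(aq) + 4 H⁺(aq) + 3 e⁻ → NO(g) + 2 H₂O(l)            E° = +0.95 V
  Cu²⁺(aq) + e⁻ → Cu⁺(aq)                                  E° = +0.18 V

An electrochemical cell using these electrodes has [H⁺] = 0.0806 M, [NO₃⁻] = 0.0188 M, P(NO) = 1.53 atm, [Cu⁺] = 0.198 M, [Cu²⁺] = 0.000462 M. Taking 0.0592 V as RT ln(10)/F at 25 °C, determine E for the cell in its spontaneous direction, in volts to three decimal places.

+0.802 V

NO₃⁻/NO is the cathode (higher E°), Cu²⁺/Cu⁺ the anode: E°cell = +0.95 − (+0.18) = +0.77 V, n = 3.
Overall: NO₃⁻(aq) + 4 H⁺(aq) + 3 Cu⁺(aq) → NO(g) + 2 H₂O(l) + 3 Cu²⁺(aq)
Q = P(NO)·[Cu²⁺]^3 / ([NO₃⁻]·[H⁺]^4·[Cu⁺]^3); log Q = -1.611.
E = E° − (0.0592/n) log Q = +0.77 − (0.0592/3)(-1.611) = +0.802 V.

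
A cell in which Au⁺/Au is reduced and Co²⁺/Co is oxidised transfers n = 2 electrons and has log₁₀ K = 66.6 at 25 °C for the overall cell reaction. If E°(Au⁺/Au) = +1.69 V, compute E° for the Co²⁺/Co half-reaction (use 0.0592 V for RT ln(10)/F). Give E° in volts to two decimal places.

-0.28 V

E°cell = (0.0592/n)·log K = (0.0592/2)(66.6) = +1.971 V.
Since Au⁺/Au is the cathode and Co²⁺/Co the anode, E°cell = E°(Au⁺/Au) − E°(Co²⁺/Co).
So E°(Co²⁺/Co) = E°(Au⁺/Au) − E°cell = (+1.69) − (+1.971) = -0.28 V.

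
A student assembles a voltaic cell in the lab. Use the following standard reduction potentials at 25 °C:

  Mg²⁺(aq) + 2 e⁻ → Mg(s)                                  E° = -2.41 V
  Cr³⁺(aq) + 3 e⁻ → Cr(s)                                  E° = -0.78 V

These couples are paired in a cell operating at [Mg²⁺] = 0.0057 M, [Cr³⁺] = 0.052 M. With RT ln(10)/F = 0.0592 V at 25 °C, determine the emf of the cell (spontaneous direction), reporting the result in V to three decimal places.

+1.671 V

Cr³⁺/Cr is the cathode (higher E°), Mg²⁺/Mg the anode: E°cell = -0.78 − (-2.41) = +1.63 V, n = 6.
Overall: 2 Cr³⁺(aq) + 3 Mg(s) → 2 Cr(s) + 3 Mg²⁺(aq)
Q = [Mg²⁺]^3 / ([Cr³⁺]^2); log Q = -4.164.
E = E° − (0.0592/n) log Q = +1.63 − (0.0592/6)(-4.164) = +1.671 V.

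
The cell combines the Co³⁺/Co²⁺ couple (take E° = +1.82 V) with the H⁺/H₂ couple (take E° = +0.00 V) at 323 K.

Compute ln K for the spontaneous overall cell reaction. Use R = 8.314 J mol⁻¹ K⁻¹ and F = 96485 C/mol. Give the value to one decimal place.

130.8

Cathode: Co³⁺/Co²⁺; anode: H⁺/H₂. E°cell = (+1.82) − (+0.00) = +1.82 V, with n = 2.
ΔG° = −nFE° = −RT ln K, so ln K = nFE°/(RT) = (2)(96485)(+1.82) / ((8.314)(323)) = 130.782.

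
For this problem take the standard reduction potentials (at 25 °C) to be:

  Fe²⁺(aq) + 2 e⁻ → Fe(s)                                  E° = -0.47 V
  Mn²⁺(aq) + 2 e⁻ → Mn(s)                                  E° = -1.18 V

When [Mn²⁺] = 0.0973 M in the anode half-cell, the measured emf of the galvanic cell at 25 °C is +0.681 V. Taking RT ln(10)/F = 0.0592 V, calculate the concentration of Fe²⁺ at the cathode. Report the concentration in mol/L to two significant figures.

Fe²⁺/Fe is the cathode, Mn²⁺/Mn the anode: E°cell = +0.71 V, n = 2.
Overall reaction: Fe²⁺(aq) + Mn(s) → Fe(s) + Mn²⁺(aq); Q = [Mn²⁺]^1/[Fe²⁺]^1.
From E = E° − (0.0592/n) log Q: log Q = (E° − E)·n/0.0592 = (+0.71 − (+0.681))·2/0.0592 = 0.9797.
So 1·log[Fe²⁺] = 1·log(0.0973) − log Q = -1.0119 − (0.9797) = -1.9916; [Fe²⁺] = 10^(-1.9916) ≈ 0.010 M.

0.010 M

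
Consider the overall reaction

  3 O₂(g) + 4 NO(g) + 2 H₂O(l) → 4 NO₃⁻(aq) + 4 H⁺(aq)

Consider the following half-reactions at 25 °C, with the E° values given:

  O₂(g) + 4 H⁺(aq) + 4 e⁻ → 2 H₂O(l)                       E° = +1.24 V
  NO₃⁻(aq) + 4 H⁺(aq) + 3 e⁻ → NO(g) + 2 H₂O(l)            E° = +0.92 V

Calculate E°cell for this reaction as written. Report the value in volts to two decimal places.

+0.32 V

The O₂/H₂O couple has the higher reduction potential, so it is the cathode; NO₃⁻/NO is oxidised at the anode.
E°cell = E°(cathode) − E°(anode) = (+1.24) − (+0.92) = +0.32 V.
Since E°cell > 0, the reaction is spontaneous under standard conditions.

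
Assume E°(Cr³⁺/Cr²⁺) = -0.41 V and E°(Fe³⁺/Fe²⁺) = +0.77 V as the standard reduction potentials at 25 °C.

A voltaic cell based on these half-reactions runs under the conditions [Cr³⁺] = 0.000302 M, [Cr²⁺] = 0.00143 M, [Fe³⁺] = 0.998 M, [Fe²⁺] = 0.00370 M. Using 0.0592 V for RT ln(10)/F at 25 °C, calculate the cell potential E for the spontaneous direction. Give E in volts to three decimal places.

Fe³⁺/Fe²⁺ is the cathode (higher E°), Cr³⁺/Cr²⁺ the anode: E°cell = +0.77 − (-0.41) = +1.18 V, n = 1.
Overall: Fe³⁺(aq) + Cr²⁺(aq) → Fe²⁺(aq) + Cr³⁺(aq)
Q = [Fe²⁺]·[Cr³⁺] / ([Fe³⁺]·[Cr²⁺]); log Q = -3.106.
E = E° − (0.0592/n) log Q = +1.18 − (0.0592/1)(-3.106) = +1.364 V.

+1.364 V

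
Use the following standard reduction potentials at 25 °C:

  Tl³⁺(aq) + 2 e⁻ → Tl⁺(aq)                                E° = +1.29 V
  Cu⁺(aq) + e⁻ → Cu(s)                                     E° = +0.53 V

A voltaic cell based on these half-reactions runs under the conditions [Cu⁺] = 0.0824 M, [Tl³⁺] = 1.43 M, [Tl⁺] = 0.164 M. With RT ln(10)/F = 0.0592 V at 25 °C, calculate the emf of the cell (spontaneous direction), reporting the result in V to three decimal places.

Tl³⁺/Tl⁺ is the cathode (higher E°), Cu⁺/Cu the anode: E°cell = +1.29 − (+0.53) = +0.76 V, n = 2.
Overall: Tl³⁺(aq) + 2 Cu(s) → Tl⁺(aq) + 2 Cu⁺(aq)
Q = [Tl⁺]·[Cu⁺]^2 / ([Tl³⁺]); log Q = -3.109.
E = E° − (0.0592/n) log Q = +0.76 − (0.0592/2)(-3.109) = +0.852 V.

+0.852 V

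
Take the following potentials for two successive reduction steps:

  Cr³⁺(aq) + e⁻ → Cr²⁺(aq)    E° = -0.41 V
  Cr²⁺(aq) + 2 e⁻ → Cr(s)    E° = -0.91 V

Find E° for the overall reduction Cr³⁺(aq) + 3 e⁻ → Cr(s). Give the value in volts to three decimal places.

Adding the free-energy changes (−nFE°) of the two steps gives −n₃FE°₃ = −n₁FE°₁ − n₂FE°₂.
E°₃ = (1×-0.41 + 2×-0.91) / 3 = (-2.230) / 3 = -0.743 V.

-0.743 V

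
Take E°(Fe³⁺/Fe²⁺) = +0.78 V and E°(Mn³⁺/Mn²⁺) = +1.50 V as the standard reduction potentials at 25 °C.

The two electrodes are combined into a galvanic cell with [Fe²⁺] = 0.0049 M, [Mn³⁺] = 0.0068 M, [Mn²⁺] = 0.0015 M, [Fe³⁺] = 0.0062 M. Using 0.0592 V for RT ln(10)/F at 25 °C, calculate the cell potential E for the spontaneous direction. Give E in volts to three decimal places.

+0.753 V

Mn³⁺/Mn²⁺ is the cathode (higher E°), Fe³⁺/Fe²⁺ the anode: E°cell = +1.50 − (+0.78) = +0.72 V, n = 1.
Overall: Mn³⁺(aq) + Fe²⁺(aq) → Mn²⁺(aq) + Fe³⁺(aq)
Q = [Mn²⁺]·[Fe³⁺] / ([Mn³⁺]·[Fe²⁺]); log Q = -0.554.
E = E° − (0.0592/n) log Q = +0.72 − (0.0592/1)(-0.554) = +0.753 V.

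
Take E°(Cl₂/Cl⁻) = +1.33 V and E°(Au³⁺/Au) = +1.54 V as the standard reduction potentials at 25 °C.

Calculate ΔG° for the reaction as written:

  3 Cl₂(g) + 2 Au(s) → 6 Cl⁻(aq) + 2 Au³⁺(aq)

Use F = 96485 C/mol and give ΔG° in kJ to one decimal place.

As written, Cl₂/Cl⁻ is reduced (cathode) and Au³⁺/Au is oxidised (anode), so E°cell = (+1.33) − (+1.54) = -0.21 V.
Balancing electrons gives n = 6.
ΔG° = −nFE° = −(6)(96485)(-0.21) = 121,571 J = +121.6 kJ.

+121.6 kJ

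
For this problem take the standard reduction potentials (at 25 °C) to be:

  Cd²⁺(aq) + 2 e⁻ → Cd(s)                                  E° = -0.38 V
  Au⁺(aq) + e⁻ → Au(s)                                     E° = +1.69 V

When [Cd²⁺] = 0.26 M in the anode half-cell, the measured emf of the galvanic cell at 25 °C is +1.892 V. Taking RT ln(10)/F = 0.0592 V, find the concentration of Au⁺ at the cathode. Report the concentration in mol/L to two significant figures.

0.00050 M

Au⁺/Au is the cathode, Cd²⁺/Cd the anode: E°cell = +2.07 V, n = 2.
Overall reaction: 2 Au⁺(aq) + Cd(s) → 2 Au(s) + Cd²⁺(aq); Q = [Cd²⁺]^1/[Au⁺]^2.
From E = E° − (0.0592/n) log Q: log Q = (E° − E)·n/0.0592 = (+2.07 − (+1.892))·2/0.0592 = 6.0135.
So 2·log[Au⁺] = 1·log(0.26) − log Q = -0.5850 − (6.0135) = -6.5985; log[Au⁺] = -6.5985 / 2 = -3.2992; [Au⁺] = 10^(-3.2992) ≈ 0.00050 M.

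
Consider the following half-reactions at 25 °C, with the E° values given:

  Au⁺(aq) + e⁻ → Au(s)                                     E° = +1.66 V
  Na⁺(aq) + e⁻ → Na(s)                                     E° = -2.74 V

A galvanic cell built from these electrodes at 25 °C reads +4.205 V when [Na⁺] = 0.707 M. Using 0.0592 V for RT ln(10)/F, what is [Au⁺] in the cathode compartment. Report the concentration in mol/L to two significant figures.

Au⁺/Au is the cathode, Na⁺/Na the anode: E°cell = +4.40 V, n = 1.
Overall reaction: Au⁺(aq) + Na(s) → Au(s) + Na⁺(aq); Q = [Na⁺]^1/[Au⁺]^1.
From E = E° − (0.0592/n) log Q: log Q = (E° − E)·n/0.0592 = (+4.40 − (+4.205))·1/0.0592 = 3.2939.
So 1·log[Au⁺] = 1·log(0.707) − log Q = -0.1506 − (3.2939) = -3.4445; [Au⁺] = 10^(-3.4445) ≈ 0.00036 M.

0.00036 M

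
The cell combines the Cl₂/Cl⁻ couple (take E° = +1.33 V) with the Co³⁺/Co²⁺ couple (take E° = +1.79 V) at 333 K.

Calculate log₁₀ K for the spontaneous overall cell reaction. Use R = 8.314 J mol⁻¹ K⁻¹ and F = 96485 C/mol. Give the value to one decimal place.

13.9

Cathode: Co³⁺/Co²⁺; anode: Cl₂/Cl⁻. E°cell = (+1.79) − (+1.33) = +0.46 V, with n = 2.
ΔG° = −nFE° = −RT ln K, so ln K = nFE°/(RT) = (2)(96485)(+0.46) / ((8.314)(333)) = 32.062.
log₁₀ K = 32.062 / ln 10 = 13.9.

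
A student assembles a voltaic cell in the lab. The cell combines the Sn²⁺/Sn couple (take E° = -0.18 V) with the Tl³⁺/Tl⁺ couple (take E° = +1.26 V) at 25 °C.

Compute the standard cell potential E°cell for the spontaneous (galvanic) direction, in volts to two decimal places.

The Tl³⁺/Tl⁺ couple has the higher reduction potential, so it is the cathode; Sn²⁺/Sn is oxidised at the anode.
E°cell = E°(cathode) − E°(anode) = (+1.26) − (-0.18) = +1.44 V.

+1.44 V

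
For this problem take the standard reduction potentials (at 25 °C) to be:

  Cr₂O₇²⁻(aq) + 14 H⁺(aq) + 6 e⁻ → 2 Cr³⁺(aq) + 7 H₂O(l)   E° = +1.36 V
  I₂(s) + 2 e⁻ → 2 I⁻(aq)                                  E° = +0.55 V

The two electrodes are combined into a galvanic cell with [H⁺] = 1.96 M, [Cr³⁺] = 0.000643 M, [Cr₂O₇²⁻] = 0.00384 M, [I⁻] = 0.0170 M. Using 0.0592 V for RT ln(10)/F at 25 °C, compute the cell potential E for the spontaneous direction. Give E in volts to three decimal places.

Cr₂O₇²⁻/Cr³⁺ is the cathode (higher E°), I₂/I⁻ the anode: E°cell = +1.36 − (+0.55) = +0.81 V, n = 6.
Overall: Cr₂O₇²⁻(aq) + 14 H⁺(aq) + 6 I⁻(aq) → 2 Cr³⁺(aq) + 7 H₂O(l) + 3 I₂(s)
Q = [Cr³⁺]^2 / ([Cr₂O₇²⁻]·[H⁺]^14·[I⁻]^6); log Q = 2.558.
E = E° − (0.0592/n) log Q = +0.81 − (0.0592/6)(2.558) = +0.785 V.

+0.785 V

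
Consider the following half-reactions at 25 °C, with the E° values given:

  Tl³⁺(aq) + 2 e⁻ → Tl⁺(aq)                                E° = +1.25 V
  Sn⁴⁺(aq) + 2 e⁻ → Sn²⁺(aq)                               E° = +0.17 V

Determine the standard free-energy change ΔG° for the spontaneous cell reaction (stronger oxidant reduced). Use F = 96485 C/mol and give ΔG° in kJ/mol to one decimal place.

Tl³⁺/Tl⁺ (E° = +1.25 V) is the cathode; Sn⁴⁺/Sn²⁺ (E° = +0.17 V) is the anode, so E°cell = +1.08 V.
Balancing electrons gives n = 2 (lcm of 2 and 2).
ΔG° = −nFE° = −(2)(96485)(+1.08) = -208,408 J = -208.4 kJ/mol.

-208.4 kJ/mol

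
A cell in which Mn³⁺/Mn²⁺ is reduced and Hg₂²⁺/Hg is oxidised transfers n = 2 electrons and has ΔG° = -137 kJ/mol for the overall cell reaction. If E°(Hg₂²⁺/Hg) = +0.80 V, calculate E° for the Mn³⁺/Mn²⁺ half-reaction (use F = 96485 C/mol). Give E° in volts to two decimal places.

E°cell = −ΔG°/(nF) = −(-137×10³)/((2)(96485)) = +0.710 V.
Since Mn³⁺/Mn²⁺ is the cathode and Hg₂²⁺/Hg the anode, E°cell = E°(Mn³⁺/Mn²⁺) − E°(Hg₂²⁺/Hg).
So E°(Mn³⁺/Mn²⁺) = E°cell + E°(Hg₂²⁺/Hg) = +0.710 + (+0.80) = +1.51 V.

+1.51 V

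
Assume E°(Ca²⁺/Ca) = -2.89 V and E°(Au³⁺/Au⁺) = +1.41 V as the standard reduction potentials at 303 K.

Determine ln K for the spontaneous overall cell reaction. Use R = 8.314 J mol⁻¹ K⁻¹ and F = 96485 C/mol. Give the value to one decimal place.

329.4

Cathode: Au³⁺/Au⁺; anode: Ca²⁺/Ca. E°cell = (+1.41) − (-2.89) = +4.30 V, with n = 2.
ΔG° = −nFE° = −RT ln K, so ln K = nFE°/(RT) = (2)(96485)(+4.30) / ((8.314)(303)) = 329.386.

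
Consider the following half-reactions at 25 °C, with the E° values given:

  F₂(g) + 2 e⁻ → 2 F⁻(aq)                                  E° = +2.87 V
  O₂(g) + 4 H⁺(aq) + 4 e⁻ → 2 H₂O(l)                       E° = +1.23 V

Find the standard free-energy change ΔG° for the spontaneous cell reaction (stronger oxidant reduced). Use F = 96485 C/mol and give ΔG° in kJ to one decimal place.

-632.9 kJ

F₂/F⁻ (E° = +2.87 V) is the cathode; O₂/H₂O (E° = +1.23 V) is the anode, so E°cell = +1.64 V.
Balancing electrons gives n = 4 (lcm of 2 and 4).
ΔG° = −nFE° = −(4)(96485)(+1.64) = -632,942 J = -632.9 kJ.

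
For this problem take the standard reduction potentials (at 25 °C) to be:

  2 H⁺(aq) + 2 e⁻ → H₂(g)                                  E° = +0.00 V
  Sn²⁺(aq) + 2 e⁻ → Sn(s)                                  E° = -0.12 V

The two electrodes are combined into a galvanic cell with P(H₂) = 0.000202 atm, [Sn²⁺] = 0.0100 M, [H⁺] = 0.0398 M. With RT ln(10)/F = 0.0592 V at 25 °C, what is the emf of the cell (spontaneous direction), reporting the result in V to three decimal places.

+0.206 V

H⁺/H₂ is the cathode (higher E°), Sn²⁺/Sn the anode: E°cell = +0.00 − (-0.12) = +0.12 V, n = 2.
Overall: 2 H⁺(aq) + Sn(s) → H₂(g) + Sn²⁺(aq)
Q = P(H₂)·[Sn²⁺] / ([H⁺]^2); log Q = -2.894.
E = E° − (0.0592/n) log Q = +0.12 − (0.0592/2)(-2.894) = +0.206 V.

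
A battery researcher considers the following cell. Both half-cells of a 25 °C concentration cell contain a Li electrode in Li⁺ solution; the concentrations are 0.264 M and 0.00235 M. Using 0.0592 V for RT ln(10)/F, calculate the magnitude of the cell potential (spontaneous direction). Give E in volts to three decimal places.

For a concentration cell E°cell = 0. The 0.264 M side is the cathode (reduction is favoured where [Li⁺] is higher).
With n = 1, E = −(0.0592/1) log([Li⁺]ₐₙ/[Li⁺]꜀ₐₜ) = −(0.0592/1) log(0.00235/0.264) = −(0.0592/1)(-2.051) = +0.121 V.

+0.121 V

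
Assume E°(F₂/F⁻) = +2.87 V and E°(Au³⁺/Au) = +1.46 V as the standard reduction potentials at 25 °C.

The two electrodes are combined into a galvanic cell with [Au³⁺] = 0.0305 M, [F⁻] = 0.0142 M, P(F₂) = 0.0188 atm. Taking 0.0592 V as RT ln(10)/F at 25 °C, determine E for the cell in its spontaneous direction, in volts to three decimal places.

+1.498 V

F₂/F⁻ is the cathode (higher E°), Au³⁺/Au the anode: E°cell = +2.87 − (+1.46) = +1.41 V, n = 6.
Overall: 3 F₂(g) + 2 Au(s) → 6 F⁻(aq) + 2 Au³⁺(aq)
Q = [F⁻]^6·[Au³⁺]^2 / (P(F₂)^3); log Q = -8.940.
E = E° − (0.0592/n) log Q = +1.41 − (0.0592/6)(-8.940) = +1.498 V.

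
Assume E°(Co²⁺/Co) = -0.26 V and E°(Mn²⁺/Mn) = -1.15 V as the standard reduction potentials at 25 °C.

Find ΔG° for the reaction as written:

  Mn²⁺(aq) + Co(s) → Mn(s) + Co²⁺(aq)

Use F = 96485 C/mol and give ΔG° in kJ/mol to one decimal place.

As written, Mn²⁺/Mn is reduced (cathode) and Co²⁺/Co is oxidised (anode), so E°cell = (-1.15) − (-0.26) = -0.89 V.
Balancing electrons gives n = 2.
ΔG° = −nFE° = −(2)(96485)(-0.89) = 171,743 J = +171.7 kJ/mol.

+171.7 kJ/mol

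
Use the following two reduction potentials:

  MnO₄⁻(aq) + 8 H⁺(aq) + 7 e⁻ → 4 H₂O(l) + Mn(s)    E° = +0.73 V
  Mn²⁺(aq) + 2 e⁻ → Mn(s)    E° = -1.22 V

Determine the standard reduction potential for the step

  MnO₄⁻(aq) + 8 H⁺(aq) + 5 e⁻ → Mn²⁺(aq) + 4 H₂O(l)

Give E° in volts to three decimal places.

+1.510 V

Sequential free energies add, so n₃E°₃ = n₁E°₁ + n₂E°₂.
With n₃ = 7, and the known step contributing 2×(-1.22) V, the unknown satisfies 5·E° = 7×(+0.73) − 2×(-1.22) = +7.550.
E° = +7.550 / 5 = +1.510 V.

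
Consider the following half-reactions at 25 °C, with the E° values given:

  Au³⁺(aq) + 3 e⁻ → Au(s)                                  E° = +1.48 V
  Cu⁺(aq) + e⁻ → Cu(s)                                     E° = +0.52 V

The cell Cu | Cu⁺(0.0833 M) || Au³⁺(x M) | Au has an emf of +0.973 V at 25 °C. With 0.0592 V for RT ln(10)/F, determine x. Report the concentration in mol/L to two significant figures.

0.0026 M

Au³⁺/Au is the cathode, Cu⁺/Cu the anode: E°cell = +0.96 V, n = 3.
Overall reaction: Au³⁺(aq) + 3 Cu(s) → Au(s) + 3 Cu⁺(aq); Q = [Cu⁺]^3/[Au³⁺]^1.
From E = E° − (0.0592/n) log Q: log Q = (E° − E)·n/0.0592 = (+0.96 − (+0.973))·3/0.0592 = -0.6588.
So 1·log[Au³⁺] = 3·log(0.0833) − log Q = -3.2381 − (-0.6588) = -2.5793; [Au³⁺] = 10^(-2.5793) ≈ 0.0026 M.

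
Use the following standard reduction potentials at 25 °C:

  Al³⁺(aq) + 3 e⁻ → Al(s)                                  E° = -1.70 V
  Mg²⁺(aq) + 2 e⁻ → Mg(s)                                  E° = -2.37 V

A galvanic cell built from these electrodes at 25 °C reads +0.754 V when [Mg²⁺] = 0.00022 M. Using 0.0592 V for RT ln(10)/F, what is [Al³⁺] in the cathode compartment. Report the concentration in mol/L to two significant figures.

Al³⁺/Al is the cathode, Mg²⁺/Mg the anode: E°cell = +0.67 V, n = 6.
Overall reaction: 2 Al³⁺(aq) + 3 Mg(s) → 2 Al(s) + 3 Mg²⁺(aq); Q = [Mg²⁺]^3/[Al³⁺]^2.
From E = E° − (0.0592/n) log Q: log Q = (E° − E)·n/0.0592 = (+0.67 − (+0.754))·6/0.0592 = -8.5135.
So 2·log[Al³⁺] = 3·log(0.00022) − log Q = -10.9727 − (-8.5135) = -2.4592; log[Al³⁺] = -2.4592 / 2 = -1.2296; [Al³⁺] = 10^(-1.2296) ≈ 0.059 M.

0.059 M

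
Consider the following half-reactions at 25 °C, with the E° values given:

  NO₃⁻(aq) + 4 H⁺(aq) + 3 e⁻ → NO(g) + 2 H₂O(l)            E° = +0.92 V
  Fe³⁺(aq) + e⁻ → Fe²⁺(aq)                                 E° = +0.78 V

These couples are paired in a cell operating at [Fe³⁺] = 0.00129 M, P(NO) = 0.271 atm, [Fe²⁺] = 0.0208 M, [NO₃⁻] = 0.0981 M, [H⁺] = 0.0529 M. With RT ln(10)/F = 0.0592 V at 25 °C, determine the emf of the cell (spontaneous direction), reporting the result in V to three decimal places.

+0.102 V

NO₃⁻/NO is the cathode (higher E°), Fe³⁺/Fe²⁺ the anode: E°cell = +0.92 − (+0.78) = +0.14 V, n = 3.
Overall: NO₃⁻(aq) + 4 H⁺(aq) + 3 Fe²⁺(aq) → NO(g) + 2 H₂O(l) + 3 Fe³⁺(aq)
Q = P(NO)·[Fe³⁺]^3 / ([NO₃⁻]·[H⁺]^4·[Fe²⁺]^3); log Q = 1.925.
E = E° − (0.0592/n) log Q = +0.14 − (0.0592/3)(1.925) = +0.102 V.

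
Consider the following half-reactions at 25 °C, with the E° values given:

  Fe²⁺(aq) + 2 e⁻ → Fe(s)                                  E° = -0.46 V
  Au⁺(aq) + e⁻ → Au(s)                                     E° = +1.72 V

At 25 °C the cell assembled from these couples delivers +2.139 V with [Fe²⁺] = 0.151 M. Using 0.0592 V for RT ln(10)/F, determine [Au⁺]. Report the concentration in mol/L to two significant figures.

0.079 M

Au⁺/Au is the cathode, Fe²⁺/Fe the anode: E°cell = +2.18 V, n = 2.
Overall reaction: 2 Au⁺(aq) + Fe(s) → 2 Au(s) + Fe²⁺(aq); Q = [Fe²⁺]^1/[Au⁺]^2.
From E = E° − (0.0592/n) log Q: log Q = (E° − E)·n/0.0592 = (+2.18 − (+2.139))·2/0.0592 = 1.3851.
So 2·log[Au⁺] = 1·log(0.151) − log Q = -0.8210 − (1.3851) = -2.2061; log[Au⁺] = -2.2061 / 2 = -1.1031; [Au⁺] = 10^(-1.1031) ≈ 0.079 M.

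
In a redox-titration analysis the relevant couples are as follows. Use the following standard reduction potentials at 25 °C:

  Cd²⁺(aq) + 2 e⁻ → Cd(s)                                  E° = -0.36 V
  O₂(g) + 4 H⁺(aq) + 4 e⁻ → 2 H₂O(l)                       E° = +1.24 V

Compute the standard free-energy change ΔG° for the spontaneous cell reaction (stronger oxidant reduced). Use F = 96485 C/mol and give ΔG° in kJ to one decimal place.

-617.5 kJ

O₂/H₂O (E° = +1.24 V) is the cathode; Cd²⁺/Cd (E° = -0.36 V) is the anode, so E°cell = +1.60 V.
Balancing electrons gives n = 4 (lcm of 4 and 2).
ΔG° = −nFE° = −(4)(96485)(+1.60) = -617,504 J = -617.5 kJ.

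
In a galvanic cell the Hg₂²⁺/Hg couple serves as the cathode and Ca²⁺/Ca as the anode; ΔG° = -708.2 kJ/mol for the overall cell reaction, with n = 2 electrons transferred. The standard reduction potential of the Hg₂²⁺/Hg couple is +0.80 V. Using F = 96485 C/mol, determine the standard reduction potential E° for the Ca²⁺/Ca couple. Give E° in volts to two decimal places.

E°cell = −ΔG°/(nF) = −(-708.2×10³)/((2)(96485)) = +3.670 V.
Since Hg₂²⁺/Hg is the cathode and Ca²⁺/Ca the anode, E°cell = E°(Hg₂²⁺/Hg) − E°(Ca²⁺/Ca).
So E°(Ca²⁺/Ca) = E°(Hg₂²⁺/Hg) − E°cell = (+0.80) − (+3.670) = -2.87 V.

-2.87 V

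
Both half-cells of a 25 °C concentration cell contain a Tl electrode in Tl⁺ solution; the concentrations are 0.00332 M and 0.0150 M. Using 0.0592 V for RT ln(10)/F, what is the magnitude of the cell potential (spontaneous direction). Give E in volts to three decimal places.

+0.039 V

For a concentration cell E°cell = 0. The 0.0150 M side is the cathode (reduction is favoured where [Tl⁺] is higher).
With n = 1, E = −(0.0592/1) log([Tl⁺]ₐₙ/[Tl⁺]꜀ₐₜ) = −(0.0592/1) log(0.00332/0.015) = −(0.0592/1)(-0.655) = +0.039 V.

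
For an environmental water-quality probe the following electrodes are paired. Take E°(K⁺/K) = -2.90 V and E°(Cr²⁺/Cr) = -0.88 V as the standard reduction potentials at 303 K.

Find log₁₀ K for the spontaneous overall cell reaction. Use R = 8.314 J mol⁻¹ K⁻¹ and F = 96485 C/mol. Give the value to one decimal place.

Cathode: Cr²⁺/Cr; anode: K⁺/K. E°cell = (-0.88) − (-2.90) = +2.02 V, with n = 2.
ΔG° = −nFE° = −RT ln K, so ln K = nFE°/(RT) = (2)(96485)(+2.02) / ((8.314)(303)) = 154.735.
log₁₀ K = 154.735 / ln 10 = 67.2.

67.2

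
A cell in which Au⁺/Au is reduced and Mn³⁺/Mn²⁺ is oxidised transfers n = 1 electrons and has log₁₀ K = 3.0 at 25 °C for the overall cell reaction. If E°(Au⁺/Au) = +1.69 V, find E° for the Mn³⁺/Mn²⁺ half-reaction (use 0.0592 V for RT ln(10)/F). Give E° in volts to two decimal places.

+1.51 V

E°cell = (0.0592/n)·log K = (0.0592/1)(3.0) = +0.178 V.
Since Au⁺/Au is the cathode and Mn³⁺/Mn²⁺ the anode, E°cell = E°(Au⁺/Au) − E°(Mn³⁺/Mn²⁺).
So E°(Mn³⁺/Mn²⁺) = E°(Au⁺/Au) − E°cell = (+1.69) − (+0.178) = +1.51 V.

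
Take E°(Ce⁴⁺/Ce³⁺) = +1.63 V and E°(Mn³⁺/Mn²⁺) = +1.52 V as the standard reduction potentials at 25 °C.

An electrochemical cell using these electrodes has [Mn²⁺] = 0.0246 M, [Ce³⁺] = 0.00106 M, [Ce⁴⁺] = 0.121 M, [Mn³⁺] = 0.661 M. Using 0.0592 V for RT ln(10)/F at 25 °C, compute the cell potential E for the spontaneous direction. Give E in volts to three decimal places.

+0.147 V

Ce⁴⁺/Ce³⁺ is the cathode (higher E°), Mn³⁺/Mn²⁺ the anode: E°cell = +1.63 − (+1.52) = +0.11 V, n = 1.
Overall: Ce⁴⁺(aq) + Mn²⁺(aq) → Ce³⁺(aq) + Mn³⁺(aq)
Q = [Ce³⁺]·[Mn³⁺] / ([Ce⁴⁺]·[Mn²⁺]); log Q = -0.628.
E = E° − (0.0592/n) log Q = +0.11 − (0.0592/1)(-0.628) = +0.147 V.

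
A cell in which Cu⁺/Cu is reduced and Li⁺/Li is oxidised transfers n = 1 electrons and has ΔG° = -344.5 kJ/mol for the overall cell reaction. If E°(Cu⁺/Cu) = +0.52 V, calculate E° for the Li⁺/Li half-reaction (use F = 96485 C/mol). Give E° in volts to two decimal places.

E°cell = −ΔG°/(nF) = −(-344.5×10³)/((1)(96485)) = +3.571 V.
Since Cu⁺/Cu is the cathode and Li⁺/Li the anode, E°cell = E°(Cu⁺/Cu) − E°(Li⁺/Li).
So E°(Li⁺/Li) = E°(Cu⁺/Cu) − E°cell = (+0.52) − (+3.571) = -3.05 V.

-3.05 V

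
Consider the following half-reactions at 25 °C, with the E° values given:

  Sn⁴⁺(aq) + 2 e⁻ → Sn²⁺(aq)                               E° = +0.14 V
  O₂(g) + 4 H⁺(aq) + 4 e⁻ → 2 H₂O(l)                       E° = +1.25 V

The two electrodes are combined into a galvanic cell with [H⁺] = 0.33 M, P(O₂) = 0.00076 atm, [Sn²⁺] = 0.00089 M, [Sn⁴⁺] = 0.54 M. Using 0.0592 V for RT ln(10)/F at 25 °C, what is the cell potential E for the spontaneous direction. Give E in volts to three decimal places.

O₂/H₂O is the cathode (higher E°), Sn⁴⁺/Sn²⁺ the anode: E°cell = +1.25 − (+0.14) = +1.11 V, n = 4.
Overall: O₂(g) + 4 H⁺(aq) + 2 Sn²⁺(aq) → 2 H₂O(l) + 2 Sn⁴⁺(aq)
Q = [Sn⁴⁺]^2 / (P(O₂)·[H⁺]^4·[Sn²⁺]^2); log Q = 10.611.
E = E° − (0.0592/n) log Q = +1.11 − (0.0592/4)(10.611) = +0.953 V.

+0.953 V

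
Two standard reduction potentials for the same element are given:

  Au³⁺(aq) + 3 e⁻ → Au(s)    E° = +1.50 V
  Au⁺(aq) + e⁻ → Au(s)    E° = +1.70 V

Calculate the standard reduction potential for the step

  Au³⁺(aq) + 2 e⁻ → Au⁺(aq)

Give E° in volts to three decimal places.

Sequential free energies add, so n₃E°₃ = n₁E°₁ + n₂E°₂.
With n₃ = 3, and the known step contributing 1×(+1.70) V, the unknown satisfies 2·E° = 3×(+1.50) − 1×(+1.70) = +2.800.
E° = +2.800 / 2 = +1.400 V.

+1.400 V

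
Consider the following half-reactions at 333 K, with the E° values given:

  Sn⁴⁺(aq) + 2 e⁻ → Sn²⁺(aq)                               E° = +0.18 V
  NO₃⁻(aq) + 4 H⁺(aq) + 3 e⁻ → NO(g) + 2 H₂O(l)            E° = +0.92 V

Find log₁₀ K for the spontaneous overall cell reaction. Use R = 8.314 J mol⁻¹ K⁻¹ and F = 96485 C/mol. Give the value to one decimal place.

Cathode: NO₃⁻/NO; anode: Sn⁴⁺/Sn²⁺. E°cell = (+0.92) − (+0.18) = +0.74 V, with n = 6.
ΔG° = −nFE° = −RT ln K, so ln K = nFE°/(RT) = (6)(96485)(+0.74) / ((8.314)(333)) = 154.735.
log₁₀ K = 154.735 / ln 10 = 67.2.

67.2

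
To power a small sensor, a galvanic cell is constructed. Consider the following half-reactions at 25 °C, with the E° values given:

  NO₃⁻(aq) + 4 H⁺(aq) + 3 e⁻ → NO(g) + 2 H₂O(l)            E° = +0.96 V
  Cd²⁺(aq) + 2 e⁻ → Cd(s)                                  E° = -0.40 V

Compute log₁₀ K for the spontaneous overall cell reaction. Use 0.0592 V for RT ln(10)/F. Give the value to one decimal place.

Cathode: NO₃⁻/NO; anode: Cd²⁺/Cd. E°cell = +1.36 V, n = 6.
log K = nE°cell / 0.0592 = (6)(+1.36) / 0.0592 = 137.8.

137.8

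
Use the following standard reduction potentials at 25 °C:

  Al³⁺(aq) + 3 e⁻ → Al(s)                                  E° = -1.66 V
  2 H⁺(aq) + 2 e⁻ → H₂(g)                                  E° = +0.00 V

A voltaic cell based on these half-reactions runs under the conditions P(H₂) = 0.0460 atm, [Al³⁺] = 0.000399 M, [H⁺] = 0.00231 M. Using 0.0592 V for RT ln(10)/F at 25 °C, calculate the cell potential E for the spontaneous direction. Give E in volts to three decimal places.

H⁺/H₂ is the cathode (higher E°), Al³⁺/Al the anode: E°cell = +0.00 − (-1.66) = +1.66 V, n = 6.
Overall: 6 H⁺(aq) + 2 Al(s) → 3 H₂(g) + 2 Al³⁺(aq)
Q = P(H₂)^3·[Al³⁺]^2 / ([H⁺]^6); log Q = 5.009.
E = E° − (0.0592/n) log Q = +1.66 − (0.0592/6)(5.009) = +1.611 V.

+1.611 V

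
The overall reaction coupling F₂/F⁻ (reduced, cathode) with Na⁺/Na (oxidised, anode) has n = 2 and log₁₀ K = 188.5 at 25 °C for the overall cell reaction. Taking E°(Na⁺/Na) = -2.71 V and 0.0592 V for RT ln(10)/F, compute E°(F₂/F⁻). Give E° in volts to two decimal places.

E°cell = (0.0592/n)·log K = (0.0592/2)(188.5) = +5.580 V.
Since F₂/F⁻ is the cathode and Na⁺/Na the anode, E°cell = E°(F₂/F⁻) − E°(Na⁺/Na).
So E°(F₂/F⁻) = E°cell + E°(Na⁺/Na) = +5.580 + (-2.71) = +2.87 V.

+2.87 V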